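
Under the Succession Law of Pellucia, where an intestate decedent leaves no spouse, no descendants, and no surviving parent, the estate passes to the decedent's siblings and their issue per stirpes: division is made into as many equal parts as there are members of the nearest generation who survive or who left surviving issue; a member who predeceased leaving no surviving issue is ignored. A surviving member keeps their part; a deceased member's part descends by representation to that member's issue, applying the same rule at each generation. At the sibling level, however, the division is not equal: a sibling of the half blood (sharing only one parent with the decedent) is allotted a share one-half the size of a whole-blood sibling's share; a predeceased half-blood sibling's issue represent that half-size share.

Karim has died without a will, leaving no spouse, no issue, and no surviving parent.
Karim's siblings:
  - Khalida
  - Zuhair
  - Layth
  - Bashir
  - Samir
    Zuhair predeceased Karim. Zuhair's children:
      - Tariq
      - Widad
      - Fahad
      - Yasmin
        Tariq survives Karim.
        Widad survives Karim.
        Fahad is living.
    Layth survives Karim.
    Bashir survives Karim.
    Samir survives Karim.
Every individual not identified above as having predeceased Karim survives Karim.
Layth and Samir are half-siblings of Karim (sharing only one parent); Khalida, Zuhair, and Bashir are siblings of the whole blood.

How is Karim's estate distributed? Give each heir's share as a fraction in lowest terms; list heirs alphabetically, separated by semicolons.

No spouse, descendants, or parent survives, so the estate passes to Karim's siblings per stirpes.
Half-blood siblings count for one-half the weight of whole-blood siblings at the initial division.
Dividing 1 in proportion to weights (total weight 4): Khalida (weight 1) → 1/4; Zuhair (weight 1) → 1/4; Layth (weight 1/2) → 1/8; Bashir (weight 1) → 1/4; Samir (weight 1/2) → 1/8.
Khalida is living and takes 1/4.
Zuhair predeceased; the 1/4 allotted to Zuhair's branch passes to Zuhair's issue by representation.
The 1/4 is divided into 4 equal shares of 1/16 among Tariq, Widad, Fahad, Yasmin.
Tariq is living and takes 1/16.
Widad is living and takes 1/16.
Fahad is living and takes 1/16.
Yasmin is living and takes 1/16.
Layth is living and takes 1/8.
Bashir is living and takes 1/4.
Samir is living and takes 1/8.

Bashir 1/4; Fahad 1/16; Khalida 1/4; Layth 1/8; Samir 1/8; Tariq 1/16; Widad 1/16; Yasmin 1/16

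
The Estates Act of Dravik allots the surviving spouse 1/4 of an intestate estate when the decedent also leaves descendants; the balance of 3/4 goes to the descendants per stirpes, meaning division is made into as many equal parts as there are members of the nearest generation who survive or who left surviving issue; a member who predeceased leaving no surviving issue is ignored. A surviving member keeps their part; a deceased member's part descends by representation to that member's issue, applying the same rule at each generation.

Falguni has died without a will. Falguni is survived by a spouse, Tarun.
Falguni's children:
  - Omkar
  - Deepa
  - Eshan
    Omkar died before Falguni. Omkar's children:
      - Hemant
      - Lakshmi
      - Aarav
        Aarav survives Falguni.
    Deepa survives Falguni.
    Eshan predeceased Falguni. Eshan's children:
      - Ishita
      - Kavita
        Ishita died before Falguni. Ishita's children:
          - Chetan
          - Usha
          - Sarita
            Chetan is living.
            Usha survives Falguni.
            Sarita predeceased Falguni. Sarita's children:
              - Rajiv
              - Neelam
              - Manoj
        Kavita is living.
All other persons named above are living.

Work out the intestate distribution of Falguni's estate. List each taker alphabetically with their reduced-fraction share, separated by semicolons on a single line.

Aarav 1/12; Chetan 1/24; Deepa 1/4; Hemant 1/12; Kavita 1/8; Lakshmi 1/12; Manoj 1/72; Neelam 1/72; Rajiv 1/72; Tarun 1/4; Usha 1/24

Tarun, as surviving spouse, takes 1/4.
The remaining 3/4 passes to Falguni's descendants per stirpes.
The 3/4 is divided into 3 equal shares of 1/4 among Omkar, Deepa, Eshan.
Omkar predeceased; the 1/4 allotted to Omkar's branch passes to Omkar's issue by representation.
The 1/4 is divided into 3 equal shares of 1/12 among Hemant, Lakshmi, Aarav.
Hemant is living and takes 1/12.
Lakshmi is living and takes 1/12.
Aarav is living and takes 1/12.
Deepa is living and takes 1/4.
Eshan predeceased; the 1/4 allotted to Eshan's branch passes to Eshan's issue by representation.
The 1/4 is divided into 2 equal shares of 1/8 among Ishita, Kavita.
Ishita predeceased; the 1/8 allotted to Ishita's branch passes to Ishita's issue by representation.
The 1/8 is divided into 3 equal shares of 1/24 among Chetan, Usha, Sarita.
Chetan is living and takes 1/24.
Usha is living and takes 1/24.
Sarita predeceased; the 1/24 allotted to Sarita's branch passes to Sarita's issue by representation.
The 1/24 is divided into 3 equal shares of 1/72 among Rajiv, Neelam, Manoj.
Rajiv is living and takes 1/72.
Neelam is living and takes 1/72.
Manoj is living and takes 1/72.
Kavita is living and takes 1/8.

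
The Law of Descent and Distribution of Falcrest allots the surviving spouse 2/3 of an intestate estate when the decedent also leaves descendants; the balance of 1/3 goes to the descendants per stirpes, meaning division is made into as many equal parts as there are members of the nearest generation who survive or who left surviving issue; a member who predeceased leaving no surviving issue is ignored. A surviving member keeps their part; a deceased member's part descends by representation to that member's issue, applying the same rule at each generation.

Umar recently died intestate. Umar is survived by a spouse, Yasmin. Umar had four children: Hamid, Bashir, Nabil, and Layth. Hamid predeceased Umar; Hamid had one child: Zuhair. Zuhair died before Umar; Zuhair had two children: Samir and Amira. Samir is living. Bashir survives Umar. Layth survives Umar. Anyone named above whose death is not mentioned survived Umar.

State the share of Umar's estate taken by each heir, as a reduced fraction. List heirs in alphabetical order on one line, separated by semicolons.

Yasmin, as surviving spouse, takes 2/3.
The remaining 1/3 passes to Umar's descendants per stirpes.
The 1/3 is divided into 4 equal shares of 1/12 among Hamid, Bashir, Nabil, Layth.
Hamid predeceased; the 1/12 allotted to Hamid's branch passes to Hamid's issue by representation.
Zuhair's line is the sole branch at this level, so the full 1/12 passes to Zuhair's issue by representation.
The 1/12 is divided into 2 equal shares of 1/24 among Samir, Amira.
Samir is living and takes 1/24.
Amira is living and takes 1/24.
Bashir is living and takes 1/12.
Nabil is living and takes 1/12.
Layth is living and takes 1/12.

Amira 1/24; Bashir 1/12; Layth 1/12; Nabil 1/12; Samir 1/24; Yasmin 2/3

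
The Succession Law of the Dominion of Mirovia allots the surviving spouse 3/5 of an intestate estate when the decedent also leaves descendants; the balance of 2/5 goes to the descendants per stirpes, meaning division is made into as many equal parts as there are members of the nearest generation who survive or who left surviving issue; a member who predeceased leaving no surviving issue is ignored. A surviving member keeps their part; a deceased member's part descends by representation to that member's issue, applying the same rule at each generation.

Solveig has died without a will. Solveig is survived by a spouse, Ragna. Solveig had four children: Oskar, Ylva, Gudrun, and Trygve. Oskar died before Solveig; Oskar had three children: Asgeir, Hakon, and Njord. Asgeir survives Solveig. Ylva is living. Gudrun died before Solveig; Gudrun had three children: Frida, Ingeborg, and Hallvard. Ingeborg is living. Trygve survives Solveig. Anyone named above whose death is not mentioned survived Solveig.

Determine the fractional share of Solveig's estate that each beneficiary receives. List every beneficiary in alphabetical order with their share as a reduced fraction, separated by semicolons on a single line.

Ragna, as surviving spouse, takes 3/5.
The remaining 2/5 passes to Solveig's descendants per stirpes.
The 2/5 is divided into 4 equal shares of 1/10 among Oskar, Ylva, Gudrun, Trygve.
Oskar predeceased; the 1/10 allotted to Oskar's branch passes to Oskar's issue by representation.
The 1/10 is divided into 3 equal shares of 1/30 among Asgeir, Hakon, Njord.
Asgeir is living and takes 1/30.
Hakon is living and takes 1/30.
Njord is living and takes 1/30.
Ylva is living and takes 1/10.
Gudrun predeceased; the 1/10 allotted to Gudrun's branch passes to Gudrun's issue by representation.
The 1/10 is divided into 3 equal shares of 1/30 among Frida, Ingeborg, Hallvard.
Frida is living and takes 1/30.
Ingeborg is living and takes 1/30.
Hallvard is living and takes 1/30.
Trygve is living and takes 1/10.

Asgeir 1/30; Frida 1/30; Hakon 1/30; Hallvard 1/30; Ingeborg 1/30; Njord 1/30; Ragna 3/5; Trygve 1/10; Ylva 1/10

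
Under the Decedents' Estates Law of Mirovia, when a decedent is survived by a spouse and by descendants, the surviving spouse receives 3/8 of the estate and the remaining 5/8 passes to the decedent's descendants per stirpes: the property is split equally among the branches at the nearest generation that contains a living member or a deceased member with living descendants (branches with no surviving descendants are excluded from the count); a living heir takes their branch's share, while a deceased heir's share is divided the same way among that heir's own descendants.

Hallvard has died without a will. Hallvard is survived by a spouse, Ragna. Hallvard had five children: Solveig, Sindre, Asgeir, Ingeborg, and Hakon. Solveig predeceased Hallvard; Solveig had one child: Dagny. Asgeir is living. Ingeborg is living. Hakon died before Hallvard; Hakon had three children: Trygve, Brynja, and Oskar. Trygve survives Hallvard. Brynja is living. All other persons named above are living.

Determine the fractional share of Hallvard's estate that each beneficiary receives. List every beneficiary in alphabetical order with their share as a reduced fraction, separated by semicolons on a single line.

Ragna, as surviving spouse, takes 3/8.
The remaining 5/8 passes to Hallvard's descendants per stirpes.
The 5/8 is divided into 5 equal shares of 1/8 among Solveig, Sindre, Asgeir, Ingeborg, Hakon.
Solveig predeceased; the 1/8 allotted to Solveig's branch passes to Solveig's issue by representation.
Dagny is the sole taker at this level and receives the full 1/8.
Sindre is living and takes 1/8.
Asgeir is living and takes 1/8.
Ingeborg is living and takes 1/8.
Hakon predeceased; the 1/8 allotted to Hakon's branch passes to Hakon's issue by representation.
The 1/8 is divided into 3 equal shares of 1/24 among Trygve, Brynja, Oskar.
Trygve is living and takes 1/24.
Brynja is living and takes 1/24.
Oskar is living and takes 1/24.

Asgeir 1/8; Brynja 1/24; Dagny 1/8; Ingeborg 1/8; Oskar 1/24; Ragna 3/8; Sindre 1/8; Trygve 1/24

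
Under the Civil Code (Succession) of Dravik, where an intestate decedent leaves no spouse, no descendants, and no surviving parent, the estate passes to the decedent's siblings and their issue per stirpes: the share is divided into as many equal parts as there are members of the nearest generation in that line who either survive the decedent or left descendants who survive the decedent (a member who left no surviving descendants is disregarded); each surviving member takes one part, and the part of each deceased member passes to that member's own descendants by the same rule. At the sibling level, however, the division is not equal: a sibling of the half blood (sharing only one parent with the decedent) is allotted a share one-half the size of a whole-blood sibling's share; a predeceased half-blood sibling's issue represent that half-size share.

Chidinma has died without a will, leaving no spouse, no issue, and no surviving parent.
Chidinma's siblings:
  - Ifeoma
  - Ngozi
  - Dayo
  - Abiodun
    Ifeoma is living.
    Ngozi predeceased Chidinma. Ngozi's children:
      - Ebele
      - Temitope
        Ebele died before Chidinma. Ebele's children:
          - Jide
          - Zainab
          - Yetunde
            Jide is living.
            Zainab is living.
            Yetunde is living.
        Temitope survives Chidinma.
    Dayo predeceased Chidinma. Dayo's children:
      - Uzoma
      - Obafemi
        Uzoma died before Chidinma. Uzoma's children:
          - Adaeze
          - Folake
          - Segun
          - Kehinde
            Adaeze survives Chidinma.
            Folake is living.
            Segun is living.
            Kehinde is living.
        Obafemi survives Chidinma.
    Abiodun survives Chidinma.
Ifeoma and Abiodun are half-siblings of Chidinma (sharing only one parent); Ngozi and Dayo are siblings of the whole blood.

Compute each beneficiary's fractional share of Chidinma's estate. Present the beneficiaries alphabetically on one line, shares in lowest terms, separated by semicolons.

No spouse, descendants, or parent survives, so the estate passes to Chidinma's siblings per stirpes.
Half-blood siblings count for one-half the weight of whole-blood siblings at the initial division.
Dividing 1 in proportion to weights (total weight 3): Ifeoma (weight 1/2) → 1/6; Ngozi (weight 1) → 1/3; Dayo (weight 1) → 1/3; Abiodun (weight 1/2) → 1/6.
Ifeoma is living and takes 1/6.
Ngozi predeceased; the 1/3 allotted to Ngozi's branch passes to Ngozi's issue by representation.
The 1/3 is divided into 2 equal shares of 1/6 among Ebele, Temitope.
Ebele predeceased; the 1/6 allotted to Ebele's branch passes to Ebele's issue by representation.
The 1/6 is divided into 3 equal shares of 1/18 among Jide, Zainab, Yetunde.
Jide is living and takes 1/18.
Zainab is living and takes 1/18.
Yetunde is living and takes 1/18.
Temitope is living and takes 1/6.
Dayo predeceased; the 1/3 allotted to Dayo's branch passes to Dayo's issue by representation.
The 1/3 is divided into 2 equal shares of 1/6 among Uzoma, Obafemi.
Uzoma predeceased; the 1/6 allotted to Uzoma's branch passes to Uzoma's issue by representation.
The 1/6 is divided into 4 equal shares of 1/24 among Adaeze, Folake, Segun, Kehinde.
Adaeze is living and takes 1/24.
Folake is living and takes 1/24.
Segun is living and takes 1/24.
Kehinde is living and takes 1/24.
Obafemi is living and takes 1/6.
Abiodun is living and takes 1/6.

Abiodun 1/6; Adaeze 1/24; Folake 1/24; Ifeoma 1/6; Jide 1/18; Kehinde 1/24; Obafemi 1/6; Segun 1/24; Temitope 1/6; Yetunde 1/18; Zainab 1/18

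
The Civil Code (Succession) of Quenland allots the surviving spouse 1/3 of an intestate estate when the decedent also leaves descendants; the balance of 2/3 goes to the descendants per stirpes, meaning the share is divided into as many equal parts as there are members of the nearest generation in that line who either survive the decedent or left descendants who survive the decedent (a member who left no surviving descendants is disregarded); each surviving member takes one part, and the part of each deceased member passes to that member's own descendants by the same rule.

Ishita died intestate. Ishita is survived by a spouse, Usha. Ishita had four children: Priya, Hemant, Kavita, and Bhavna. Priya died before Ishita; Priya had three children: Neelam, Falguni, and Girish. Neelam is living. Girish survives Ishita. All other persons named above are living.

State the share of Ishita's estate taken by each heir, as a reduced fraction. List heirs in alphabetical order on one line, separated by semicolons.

Usha, as surviving spouse, takes 1/3.
The remaining 2/3 passes to Ishita's descendants per stirpes.
The 2/3 is divided into 4 equal shares of 1/6 among Priya, Hemant, Kavita, Bhavna.
Priya predeceased; the 1/6 allotted to Priya's branch passes to Priya's issue by representation.
The 1/6 is divided into 3 equal shares of 1/18 among Neelam, Falguni, Girish.
Neelam is living and takes 1/18.
Falguni is living and takes 1/18.
Girish is living and takes 1/18.
Hemant is living and takes 1/6.
Kavita is living and takes 1/6.
Bhavna is living and takes 1/6.

Bhavna 1/6; Falguni 1/18; Girish 1/18; Hemant 1/6; Kavita 1/6; Neelam 1/18; Usha 1/3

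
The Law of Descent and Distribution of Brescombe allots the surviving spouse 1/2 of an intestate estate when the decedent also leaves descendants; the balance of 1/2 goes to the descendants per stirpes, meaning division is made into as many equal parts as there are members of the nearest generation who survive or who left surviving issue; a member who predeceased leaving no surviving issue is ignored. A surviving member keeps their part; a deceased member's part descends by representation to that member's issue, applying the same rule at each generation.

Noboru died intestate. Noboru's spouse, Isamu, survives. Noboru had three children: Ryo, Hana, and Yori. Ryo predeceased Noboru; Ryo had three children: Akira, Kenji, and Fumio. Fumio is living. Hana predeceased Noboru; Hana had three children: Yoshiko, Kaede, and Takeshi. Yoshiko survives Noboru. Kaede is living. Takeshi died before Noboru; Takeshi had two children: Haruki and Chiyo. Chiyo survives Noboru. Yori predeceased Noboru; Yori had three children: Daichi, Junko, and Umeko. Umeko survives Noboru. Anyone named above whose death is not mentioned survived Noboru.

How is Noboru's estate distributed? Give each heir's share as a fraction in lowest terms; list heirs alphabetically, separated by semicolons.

Akira 1/18; Chiyo 1/36; Daichi 1/18; Fumio 1/18; Haruki 1/36; Isamu 1/2; Junko 1/18; Kaede 1/18; Kenji 1/18; Umeko 1/18; Yoshiko 1/18

Isamu, as surviving spouse, takes 1/2.
The remaining 1/2 passes to Noboru's descendants per stirpes.
The 1/2 is divided into 3 equal shares of 1/6 among Ryo, Hana, Yori.
Ryo predeceased; the 1/6 allotted to Ryo's branch passes to Ryo's issue by representation.
The 1/6 is divided into 3 equal shares of 1/18 among Akira, Kenji, Fumio.
Akira is living and takes 1/18.
Kenji is living and takes 1/18.
Fumio is living and takes 1/18.
Hana predeceased; the 1/6 allotted to Hana's branch passes to Hana's issue by representation.
The 1/6 is divided into 3 equal shares of 1/18 among Yoshiko, Kaede, Takeshi.
Yoshiko is living and takes 1/18.
Kaede is living and takes 1/18.
Takeshi predeceased; the 1/18 allotted to Takeshi's branch passes to Takeshi's issue by representation.
The 1/18 is divided into 2 equal shares of 1/36 among Haruki, Chiyo.
Haruki is living and takes 1/36.
Chiyo is living and takes 1/36.
Yori predeceased; the 1/6 allotted to Yori's branch passes to Yori's issue by representation.
The 1/6 is divided into 3 equal shares of 1/18 among Daichi, Junko, Umeko.
Daichi is living and takes 1/18.
Junko is living and takes 1/18.
Umeko is living and takes 1/18.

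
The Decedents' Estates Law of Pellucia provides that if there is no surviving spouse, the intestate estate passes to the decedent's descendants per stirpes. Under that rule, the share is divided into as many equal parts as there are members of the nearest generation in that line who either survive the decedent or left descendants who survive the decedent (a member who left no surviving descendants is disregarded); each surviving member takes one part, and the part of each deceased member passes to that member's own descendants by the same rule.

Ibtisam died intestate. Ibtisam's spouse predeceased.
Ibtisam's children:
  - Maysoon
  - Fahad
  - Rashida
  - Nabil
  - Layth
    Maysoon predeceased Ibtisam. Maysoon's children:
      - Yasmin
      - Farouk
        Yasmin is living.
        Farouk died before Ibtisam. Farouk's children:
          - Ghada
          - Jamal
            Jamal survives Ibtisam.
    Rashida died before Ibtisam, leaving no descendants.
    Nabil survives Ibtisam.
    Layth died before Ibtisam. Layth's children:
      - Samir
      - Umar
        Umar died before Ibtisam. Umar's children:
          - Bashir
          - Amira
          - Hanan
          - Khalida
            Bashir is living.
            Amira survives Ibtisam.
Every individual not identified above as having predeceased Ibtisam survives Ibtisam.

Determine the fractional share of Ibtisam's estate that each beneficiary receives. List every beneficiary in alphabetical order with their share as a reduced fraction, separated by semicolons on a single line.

Amira 1/32; Bashir 1/32; Fahad 1/4; Ghada 1/16; Hanan 1/32; Jamal 1/16; Khalida 1/32; Nabil 1/4; Samir 1/8; Yasmin 1/8

There is no surviving spouse, so the entire estate passes to Ibtisam's descendants per stirpes.
Rashida left no surviving issue, so that branch lapses and is disregarded.
The estate is divided into 4 equal shares of 1/4 among Maysoon, Fahad, Nabil, Layth.
Maysoon predeceased; the 1/4 allotted to Maysoon's branch passes to Maysoon's issue by representation.
The 1/4 is divided into 2 equal shares of 1/8 among Yasmin, Farouk.
Yasmin is living and takes 1/8.
Farouk predeceased; the 1/8 allotted to Farouk's branch passes to Farouk's issue by representation.
The 1/8 is divided into 2 equal shares of 1/16 among Ghada, Jamal.
Ghada is living and takes 1/16.
Jamal is living and takes 1/16.
Fahad is living and takes 1/4.
Nabil is living and takes 1/4.
Layth predeceased; the 1/4 allotted to Layth's branch passes to Layth's issue by representation.
The 1/4 is divided into 2 equal shares of 1/8 among Samir, Umar.
Samir is living and takes 1/8.
Umar predeceased; the 1/8 allotted to Umar's branch passes to Umar's issue by representation.
The 1/8 is divided into 4 equal shares of 1/32 among Bashir, Amira, Hanan, Khalida.
Bashir is living and takes 1/32.
Amira is living and takes 1/32.
Hanan is living and takes 1/32.
Khalida is living and takes 1/32.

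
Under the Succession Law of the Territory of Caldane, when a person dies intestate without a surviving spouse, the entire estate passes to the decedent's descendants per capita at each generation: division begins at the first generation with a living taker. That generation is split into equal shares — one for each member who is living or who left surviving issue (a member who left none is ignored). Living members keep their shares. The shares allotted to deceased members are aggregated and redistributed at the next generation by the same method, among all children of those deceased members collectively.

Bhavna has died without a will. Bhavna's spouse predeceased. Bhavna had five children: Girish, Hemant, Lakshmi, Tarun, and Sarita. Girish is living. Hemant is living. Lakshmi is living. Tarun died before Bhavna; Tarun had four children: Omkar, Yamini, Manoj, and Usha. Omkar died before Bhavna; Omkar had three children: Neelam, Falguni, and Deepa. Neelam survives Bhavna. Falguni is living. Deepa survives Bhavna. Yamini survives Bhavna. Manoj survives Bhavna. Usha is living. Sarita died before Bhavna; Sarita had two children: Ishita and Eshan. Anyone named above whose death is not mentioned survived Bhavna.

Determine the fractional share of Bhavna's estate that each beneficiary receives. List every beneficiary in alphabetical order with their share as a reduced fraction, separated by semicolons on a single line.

Deepa 1/45; Eshan 1/15; Falguni 1/45; Girish 1/5; Hemant 1/5; Ishita 1/15; Lakshmi 1/5; Manoj 1/15; Neelam 1/45; Usha 1/15; Yamini 1/15

There is no surviving spouse, so the entire estate passes to Bhavna's descendants per capita at each generation.
At generation 1 (Girish, Hemant, Lakshmi, Tarun, Sarita) there are 5 shares of (1)/5 = 1/5 each.
Living: Girish, Hemant, and Lakshmi — each takes 1/5.
Deceased: Tarun and Sarita. Their combined 2/5 is pooled and carried to generation 2.
At generation 2 (Omkar, Yamini, Manoj, Usha, Ishita, Eshan) there are 6 shares of (2/5)/6 = 1/15 each.
Living: Yamini, Manoj, Usha, Ishita, and Eshan — each takes 1/15.
Deceased: Omkar. That 1/15 share is carried to generation 3.
At generation 3 (Neelam, Falguni, Deepa) there are 3 shares of (1/15)/3 = 1/45 each.
Living: Neelam, Falguni, and Deepa — each takes 1/45.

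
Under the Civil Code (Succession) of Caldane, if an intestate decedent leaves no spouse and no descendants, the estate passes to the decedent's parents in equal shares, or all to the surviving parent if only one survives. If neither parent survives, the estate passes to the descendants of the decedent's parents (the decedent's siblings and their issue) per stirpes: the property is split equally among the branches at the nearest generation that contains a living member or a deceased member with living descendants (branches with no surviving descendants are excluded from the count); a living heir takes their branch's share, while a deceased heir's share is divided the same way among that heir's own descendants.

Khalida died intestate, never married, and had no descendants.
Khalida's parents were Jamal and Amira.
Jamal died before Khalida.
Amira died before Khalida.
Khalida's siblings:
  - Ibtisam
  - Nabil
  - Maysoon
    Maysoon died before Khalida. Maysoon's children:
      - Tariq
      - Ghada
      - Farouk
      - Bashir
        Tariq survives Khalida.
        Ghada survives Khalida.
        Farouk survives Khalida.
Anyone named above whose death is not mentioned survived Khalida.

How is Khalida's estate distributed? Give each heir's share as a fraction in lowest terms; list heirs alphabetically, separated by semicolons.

Bashir 1/12; Farouk 1/12; Ghada 1/12; Ibtisam 1/3; Nabil 1/3; Tariq 1/12

Neither parent survives and there are no descendants, so the estate passes to Khalida's siblings and their issue per stirpes.
The estate is divided into 3 equal shares of 1/3 among Ibtisam, Nabil, Maysoon.
Ibtisam is living and takes 1/3.
Nabil is living and takes 1/3.
Maysoon predeceased; the 1/3 allotted to Maysoon's branch passes to Maysoon's issue by representation.
The 1/3 is divided into 4 equal shares of 1/12 among Tariq, Ghada, Farouk, Bashir.
Tariq is living and takes 1/12.
Ghada is living and takes 1/12.
Farouk is living and takes 1/12.
Bashir is living and takes 1/12.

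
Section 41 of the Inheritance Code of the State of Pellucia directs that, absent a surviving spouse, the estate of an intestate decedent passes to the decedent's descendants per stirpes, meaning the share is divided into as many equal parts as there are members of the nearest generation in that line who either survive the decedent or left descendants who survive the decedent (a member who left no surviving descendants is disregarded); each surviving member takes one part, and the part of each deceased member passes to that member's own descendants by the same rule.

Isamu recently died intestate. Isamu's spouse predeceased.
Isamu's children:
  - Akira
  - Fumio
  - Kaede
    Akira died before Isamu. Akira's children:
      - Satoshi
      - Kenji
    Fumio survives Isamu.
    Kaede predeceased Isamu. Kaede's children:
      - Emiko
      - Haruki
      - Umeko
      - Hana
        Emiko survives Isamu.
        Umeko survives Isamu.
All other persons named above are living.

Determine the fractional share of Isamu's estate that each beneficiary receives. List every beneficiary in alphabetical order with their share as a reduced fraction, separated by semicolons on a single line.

Emiko 1/12; Fumio 1/3; Hana 1/12; Haruki 1/12; Kenji 1/6; Satoshi 1/6; Umeko 1/12

There is no surviving spouse, so the entire estate passes to Isamu's descendants per stirpes.
The estate is divided into 3 equal shares of 1/3 among Akira, Fumio, Kaede.
Akira predeceased; the 1/3 allotted to Akira's branch passes to Akira's issue by representation.
The 1/3 is divided into 2 equal shares of 1/6 among Satoshi, Kenji.
Satoshi is living and takes 1/6.
Kenji is living and takes 1/6.
Fumio is living and takes 1/3.
Kaede predeceased; the 1/3 allotted to Kaede's branch passes to Kaede's issue by representation.
The 1/3 is divided into 4 equal shares of 1/12 among Emiko, Haruki, Umeko, Hana.
Emiko is living and takes 1/12.
Haruki is living and takes 1/12.
Umeko is living and takes 1/12.
Hana is living and takes 1/12.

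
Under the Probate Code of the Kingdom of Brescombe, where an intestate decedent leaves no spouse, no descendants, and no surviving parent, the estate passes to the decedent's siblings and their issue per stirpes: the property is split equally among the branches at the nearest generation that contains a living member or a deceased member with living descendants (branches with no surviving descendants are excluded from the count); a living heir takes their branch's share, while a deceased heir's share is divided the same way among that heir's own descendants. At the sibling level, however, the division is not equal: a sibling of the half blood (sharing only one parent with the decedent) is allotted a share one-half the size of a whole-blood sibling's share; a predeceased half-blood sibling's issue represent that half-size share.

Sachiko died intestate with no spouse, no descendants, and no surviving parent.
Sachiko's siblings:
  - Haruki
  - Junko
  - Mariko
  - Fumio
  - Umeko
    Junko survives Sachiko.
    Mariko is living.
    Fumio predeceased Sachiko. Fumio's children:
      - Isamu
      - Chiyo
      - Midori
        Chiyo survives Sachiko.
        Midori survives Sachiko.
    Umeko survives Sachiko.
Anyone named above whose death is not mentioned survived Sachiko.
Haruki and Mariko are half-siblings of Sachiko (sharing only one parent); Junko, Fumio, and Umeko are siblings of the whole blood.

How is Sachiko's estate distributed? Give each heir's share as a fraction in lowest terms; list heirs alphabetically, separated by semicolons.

Chiyo 1/12; Haruki 1/8; Isamu 1/12; Junko 1/4; Mariko 1/8; Midori 1/12; Umeko 1/4

No spouse, descendants, or parent survives, so the estate passes to Sachiko's siblings per stirpes.
Half-blood siblings count for one-half the weight of whole-blood siblings at the initial division.
Dividing 1 in proportion to weights (total weight 4): Haruki (weight 1/2) → 1/8; Junko (weight 1) → 1/4; Mariko (weight 1/2) → 1/8; Fumio (weight 1) → 1/4; Umeko (weight 1) → 1/4.
Haruki is living and takes 1/8.
Junko is living and takes 1/4.
Mariko is living and takes 1/8.
Fumio predeceased; the 1/4 allotted to Fumio's branch passes to Fumio's issue by representation.
The 1/4 is divided into 3 equal shares of 1/12 among Isamu, Chiyo, Midori.
Isamu is living and takes 1/12.
Chiyo is living and takes 1/12.
Midori is living and takes 1/12.
Umeko is living and takes 1/4.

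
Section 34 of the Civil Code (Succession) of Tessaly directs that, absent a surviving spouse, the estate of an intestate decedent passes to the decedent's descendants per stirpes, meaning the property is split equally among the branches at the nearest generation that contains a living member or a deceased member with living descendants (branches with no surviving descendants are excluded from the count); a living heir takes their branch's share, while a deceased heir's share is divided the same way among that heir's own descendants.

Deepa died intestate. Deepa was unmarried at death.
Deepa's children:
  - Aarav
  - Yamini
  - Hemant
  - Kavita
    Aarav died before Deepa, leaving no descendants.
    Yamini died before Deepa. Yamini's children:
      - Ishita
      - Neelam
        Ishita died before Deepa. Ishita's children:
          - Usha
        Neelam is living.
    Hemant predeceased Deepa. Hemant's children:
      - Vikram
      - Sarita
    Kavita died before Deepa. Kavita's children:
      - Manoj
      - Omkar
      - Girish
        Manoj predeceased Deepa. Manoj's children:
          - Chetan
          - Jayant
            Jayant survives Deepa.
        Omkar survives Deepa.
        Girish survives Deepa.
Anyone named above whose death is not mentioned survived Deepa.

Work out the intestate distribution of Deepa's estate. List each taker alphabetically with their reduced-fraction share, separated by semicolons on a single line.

Chetan 1/18; Girish 1/9; Jayant 1/18; Neelam 1/6; Omkar 1/9; Sarita 1/6; Usha 1/6; Vikram 1/6

There is no surviving spouse, so the entire estate passes to Deepa's descendants per stirpes.
Aarav left no surviving issue, so that branch lapses and is disregarded.
The estate is divided into 3 equal shares of 1/3 among Yamini, Hemant, Kavita.
Yamini predeceased; the 1/3 allotted to Yamini's branch passes to Yamini's issue by representation.
The 1/3 is divided into 2 equal shares of 1/6 among Ishita, Neelam.
Ishita predeceased; the 1/6 allotted to Ishita's branch passes to Ishita's issue by representation.
Usha is the sole taker at this level and receives the full 1/6.
Neelam is living and takes 1/6.
Hemant predeceased; the 1/3 allotted to Hemant's branch passes to Hemant's issue by representation.
The 1/3 is divided into 2 equal shares of 1/6 among Vikram, Sarita.
Vikram is living and takes 1/6.
Sarita is living and takes 1/6.
Kavita predeceased; the 1/3 allotted to Kavita's branch passes to Kavita's issue by representation.
The 1/3 is divided into 3 equal shares of 1/9 among Manoj, Omkar, Girish.
Manoj predeceased; the 1/9 allotted to Manoj's branch passes to Manoj's issue by representation.
The 1/9 is divided into 2 equal shares of 1/18 among Chetan, Jayant.
Chetan is living and takes 1/18.
Jayant is living and takes 1/18.
Omkar is living and takes 1/9.
Girish is living and takes 1/9.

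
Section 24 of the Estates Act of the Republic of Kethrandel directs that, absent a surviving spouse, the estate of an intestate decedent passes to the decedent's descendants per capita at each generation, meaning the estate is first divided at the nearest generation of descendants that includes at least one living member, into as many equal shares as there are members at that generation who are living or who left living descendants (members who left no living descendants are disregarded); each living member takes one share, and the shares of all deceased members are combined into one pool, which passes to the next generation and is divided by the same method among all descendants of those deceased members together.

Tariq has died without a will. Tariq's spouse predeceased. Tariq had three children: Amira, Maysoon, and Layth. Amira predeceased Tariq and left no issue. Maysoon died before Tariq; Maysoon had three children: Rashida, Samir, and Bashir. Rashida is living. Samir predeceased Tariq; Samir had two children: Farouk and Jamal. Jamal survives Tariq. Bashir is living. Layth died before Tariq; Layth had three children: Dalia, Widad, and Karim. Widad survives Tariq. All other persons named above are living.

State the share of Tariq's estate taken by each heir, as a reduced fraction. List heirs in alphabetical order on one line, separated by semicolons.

Bashir 1/6; Dalia 1/6; Farouk 1/12; Jamal 1/12; Karim 1/6; Rashida 1/6; Widad 1/6

There is no surviving spouse, so the entire estate passes to Tariq's descendants per capita at each generation.
No one at generation 1 (Maysoon, Layth) is living; moving to the next generation.
At generation 2 (Rashida, Samir, Bashir, Dalia, Widad, Karim) there are 6 shares of (1)/6 = 1/6 each.
Living: Rashida, Bashir, Dalia, Widad, and Karim — each takes 1/6.
Deceased: Samir. That 1/6 share is carried to generation 3.
At generation 3 (Farouk, Jamal) there are 2 shares of (1/6)/2 = 1/12 each.
Living: Farouk and Jamal — each takes 1/12.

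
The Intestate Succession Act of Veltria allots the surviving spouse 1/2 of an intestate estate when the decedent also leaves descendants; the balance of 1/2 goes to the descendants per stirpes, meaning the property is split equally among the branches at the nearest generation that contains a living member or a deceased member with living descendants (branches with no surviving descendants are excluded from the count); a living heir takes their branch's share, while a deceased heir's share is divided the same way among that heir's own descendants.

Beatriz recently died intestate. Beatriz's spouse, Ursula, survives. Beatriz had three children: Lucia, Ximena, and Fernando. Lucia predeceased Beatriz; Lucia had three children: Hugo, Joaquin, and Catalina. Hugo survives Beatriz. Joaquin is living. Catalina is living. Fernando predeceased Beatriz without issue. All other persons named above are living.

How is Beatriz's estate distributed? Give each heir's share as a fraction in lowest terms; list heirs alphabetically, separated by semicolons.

Ursula, as surviving spouse, takes 1/2.
The remaining 1/2 passes to Beatriz's descendants per stirpes.
Fernando left no surviving issue, so that branch lapses and is disregarded.
The 1/2 is divided into 2 equal shares of 1/4 among Lucia, Ximena.
Lucia predeceased; the 1/4 allotted to Lucia's branch passes to Lucia's issue by representation.
The 1/4 is divided into 3 equal shares of 1/12 among Hugo, Joaquin, Catalina.
Hugo is living and takes 1/12.
Joaquin is living and takes 1/12.
Catalina is living and takes 1/12.
Ximena is living and takes 1/4.

Catalina 1/12; Hugo 1/12; Joaquin 1/12; Ursula 1/2; Ximena 1/4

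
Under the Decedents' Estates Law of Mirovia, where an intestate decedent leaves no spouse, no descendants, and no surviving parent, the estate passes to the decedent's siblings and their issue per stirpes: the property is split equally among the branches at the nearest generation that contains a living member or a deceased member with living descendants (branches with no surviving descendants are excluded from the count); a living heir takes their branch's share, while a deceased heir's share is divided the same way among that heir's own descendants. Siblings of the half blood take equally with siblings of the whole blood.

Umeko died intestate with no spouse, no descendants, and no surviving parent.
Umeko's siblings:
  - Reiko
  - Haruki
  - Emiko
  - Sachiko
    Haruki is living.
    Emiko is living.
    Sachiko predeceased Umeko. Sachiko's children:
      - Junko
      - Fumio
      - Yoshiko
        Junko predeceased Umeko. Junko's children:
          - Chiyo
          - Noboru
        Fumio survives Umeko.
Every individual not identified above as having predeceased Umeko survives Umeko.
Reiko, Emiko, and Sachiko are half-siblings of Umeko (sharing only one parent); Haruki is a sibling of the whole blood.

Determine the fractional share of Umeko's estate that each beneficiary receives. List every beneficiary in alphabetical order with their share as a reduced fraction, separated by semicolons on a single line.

No spouse, descendants, or parent survives, so the estate passes to Umeko's siblings per stirpes.
Half-blood and whole-blood siblings take equally under the stated rule.
The estate is divided into 4 equal shares of 1/4 among Reiko, Haruki, Emiko, Sachiko.
Reiko is living and takes 1/4.
Haruki is living and takes 1/4.
Emiko is living and takes 1/4.
Sachiko predeceased; the 1/4 allotted to Sachiko's branch passes to Sachiko's issue by representation.
The 1/4 is divided into 3 equal shares of 1/12 among Junko, Fumio, Yoshiko.
Junko predeceased; the 1/12 allotted to Junko's branch passes to Junko's issue by representation.
The 1/12 is divided into 2 equal shares of 1/24 among Chiyo, Noboru.
Chiyo is living and takes 1/24.
Noboru is living and takes 1/24.
Fumio is living and takes 1/12.
Yoshiko is living and takes 1/12.

Chiyo 1/24; Emiko 1/4; Fumio 1/12; Haruki 1/4; Noboru 1/24; Reiko 1/4; Yoshiko 1/12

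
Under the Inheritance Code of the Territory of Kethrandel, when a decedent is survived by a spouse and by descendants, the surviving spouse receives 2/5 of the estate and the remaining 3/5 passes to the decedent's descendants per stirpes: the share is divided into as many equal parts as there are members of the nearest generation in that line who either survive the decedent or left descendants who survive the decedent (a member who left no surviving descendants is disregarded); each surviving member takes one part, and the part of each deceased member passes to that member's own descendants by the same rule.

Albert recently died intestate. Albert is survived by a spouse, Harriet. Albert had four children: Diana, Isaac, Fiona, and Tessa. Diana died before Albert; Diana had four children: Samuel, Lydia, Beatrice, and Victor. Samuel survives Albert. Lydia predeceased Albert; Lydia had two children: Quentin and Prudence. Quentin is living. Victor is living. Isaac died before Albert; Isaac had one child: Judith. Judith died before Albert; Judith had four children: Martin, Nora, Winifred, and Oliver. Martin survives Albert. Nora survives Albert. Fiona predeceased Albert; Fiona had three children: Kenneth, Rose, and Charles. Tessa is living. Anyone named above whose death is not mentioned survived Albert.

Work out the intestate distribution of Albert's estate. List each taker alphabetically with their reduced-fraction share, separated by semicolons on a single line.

Harriet, as surviving spouse, takes 2/5.
The remaining 3/5 passes to Albert's descendants per stirpes.
The 3/5 is divided into 4 equal shares of 3/20 among Diana, Isaac, Fiona, Tessa.
Diana predeceased; the 3/20 allotted to Diana's branch passes to Diana's issue by representation.
The 3/20 is divided into 4 equal shares of 3/80 among Samuel, Lydia, Beatrice, Victor.
Samuel is living and takes 3/80.
Lydia predeceased; the 3/80 allotted to Lydia's branch passes to Lydia's issue by representation.
The 3/80 is divided into 2 equal shares of 3/160 among Quentin, Prudence.
Quentin is living and takes 3/160.
Prudence is living and takes 3/160.
Beatrice is living and takes 3/80.
Victor is living and takes 3/80.
Isaac predeceased; the 3/20 allotted to Isaac's branch passes to Isaac's issue by representation.
Judith's line is the sole branch at this level, so the full 3/20 passes to Judith's issue by representation.
The 3/20 is divided into 4 equal shares of 3/80 among Martin, Nora, Winifred, Oliver.
Martin is living and takes 3/80.
Nora is living and takes 3/80.
Winifred is living and takes 3/80.
Oliver is living and takes 3/80.
Fiona predeceased; the 3/20 allotted to Fiona's branch passes to Fiona's issue by representation.
The 3/20 is divided into 3 equal shares of 1/20 among Kenneth, Rose, Charles.
Kenneth is living and takes 1/20.
Rose is living and takes 1/20.
Charles is living and takes 1/20.
Tessa is living and takes 3/20.

Beatrice 3/80; Charles 1/20; Harriet 2/5; Kenneth 1/20; Martin 3/80; Nora 3/80; Oliver 3/80; Prudence 3/160; Quentin 3/160; Rose 1/20; Samuel 3/80; Tessa 3/20; Victor 3/80; Winifred 3/80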